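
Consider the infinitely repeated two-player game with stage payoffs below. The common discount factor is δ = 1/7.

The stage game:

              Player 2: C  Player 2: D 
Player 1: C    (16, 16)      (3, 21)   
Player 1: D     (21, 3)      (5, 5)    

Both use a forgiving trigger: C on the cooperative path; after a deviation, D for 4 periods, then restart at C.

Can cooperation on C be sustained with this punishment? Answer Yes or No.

No

Comparing payoff streams over the 5 periods until play realigns: cooperate → 16(1+δ+…+δ^4); deviate → 21 + 5(δ+…+δ^4).
Cooperation is sustained iff (16−5)(δ+…+δ^4) ≥ 21−16.
δ+…+δ^4 = 1/7·(1−(1/7)^4)/(1−1/7) = 0.1666, and (21−16)/(16−5) = 0.4545.
0.1666 < 0.4545, so cooperation is not sustainable.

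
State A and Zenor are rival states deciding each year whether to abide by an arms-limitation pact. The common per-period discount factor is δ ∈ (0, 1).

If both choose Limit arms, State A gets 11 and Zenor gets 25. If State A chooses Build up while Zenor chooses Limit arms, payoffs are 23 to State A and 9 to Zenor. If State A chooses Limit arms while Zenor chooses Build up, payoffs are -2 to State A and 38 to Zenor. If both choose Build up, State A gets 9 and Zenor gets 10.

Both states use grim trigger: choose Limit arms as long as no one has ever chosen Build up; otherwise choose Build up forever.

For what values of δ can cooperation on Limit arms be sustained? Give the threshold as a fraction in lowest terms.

6/7

For State A: deviation gain 23−11 = 12, per-period punishment loss 11−9 = 2. IC gives δ ≥ 12/14 = 6/7.
For Zenor: gain 13, loss 15 per period, so δ ≥ 13/28.
The tighter constraint is State A's, so cooperation needs δ ≥ 6/7.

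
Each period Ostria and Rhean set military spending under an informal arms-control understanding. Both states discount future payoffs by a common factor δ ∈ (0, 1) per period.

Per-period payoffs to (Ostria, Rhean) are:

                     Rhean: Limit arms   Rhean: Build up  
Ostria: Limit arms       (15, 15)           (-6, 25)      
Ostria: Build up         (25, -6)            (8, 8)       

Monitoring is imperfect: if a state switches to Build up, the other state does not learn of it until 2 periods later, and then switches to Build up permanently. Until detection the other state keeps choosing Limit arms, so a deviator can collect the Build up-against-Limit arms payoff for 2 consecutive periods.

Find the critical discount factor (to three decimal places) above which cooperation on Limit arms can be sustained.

0.767

The best deviation is to choose Build up for all 2 undetected periods, earning 25 each, then 8 forever once detected.
Deviation value: 25(1−δ^2)/(1−δ) + 8δ^2/(1−δ); cooperation value: 15/(1−δ).
IC: 15 ≥ 25(1−δ^2) + 8δ^2 = 25 − 17δ^2.
So δ^2 ≥ 10/17, giving δ ≥ (10/17)^(1/2) ≈ 0.767.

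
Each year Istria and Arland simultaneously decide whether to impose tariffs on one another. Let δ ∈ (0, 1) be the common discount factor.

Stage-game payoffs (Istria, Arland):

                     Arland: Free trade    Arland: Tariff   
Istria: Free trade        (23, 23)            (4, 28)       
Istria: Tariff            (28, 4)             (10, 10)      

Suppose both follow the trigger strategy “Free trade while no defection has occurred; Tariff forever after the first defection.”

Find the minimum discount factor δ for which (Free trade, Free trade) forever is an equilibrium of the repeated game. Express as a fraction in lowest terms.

5/18

Cooperation forever yields 23 each period: 23/(1−δ).
Deviating yields 28 once, then 10 forever: 28 + 10δ/(1−δ).
No profitable deviation requires 23/(1−δ) ≥ 28 + 10δ/(1−δ).
Multiplying by (1−δ): 23 ≥ 28(1−δ) + 10δ = 28 − 18δ.
So 18δ ≥ 5, i.e. δ ≥ 5/18.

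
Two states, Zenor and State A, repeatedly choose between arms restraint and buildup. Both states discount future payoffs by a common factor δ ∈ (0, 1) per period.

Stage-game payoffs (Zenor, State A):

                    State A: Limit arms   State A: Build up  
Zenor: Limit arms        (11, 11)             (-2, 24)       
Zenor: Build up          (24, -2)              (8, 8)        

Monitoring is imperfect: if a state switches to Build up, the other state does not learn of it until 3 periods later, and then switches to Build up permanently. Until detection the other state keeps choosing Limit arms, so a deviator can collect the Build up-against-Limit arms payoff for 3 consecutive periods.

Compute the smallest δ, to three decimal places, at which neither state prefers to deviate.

Deviating for the 3 undetected periods gains 24−11 = 13 per period over cooperation, then loses 11−8 = 3 per period forever once punishment starts.
Gain: 13(1 + δ + … + δ^2); loss: 3·δ^3/(1−δ).
No profitable deviation ⇔ 13(1−δ^3) ≤ 3·δ^3, i.e. δ^3 ≥ 13/(13+3) = 13/16.
Hence δ ≥ (13/16)^(1/3) ≈ 0.933.

0.933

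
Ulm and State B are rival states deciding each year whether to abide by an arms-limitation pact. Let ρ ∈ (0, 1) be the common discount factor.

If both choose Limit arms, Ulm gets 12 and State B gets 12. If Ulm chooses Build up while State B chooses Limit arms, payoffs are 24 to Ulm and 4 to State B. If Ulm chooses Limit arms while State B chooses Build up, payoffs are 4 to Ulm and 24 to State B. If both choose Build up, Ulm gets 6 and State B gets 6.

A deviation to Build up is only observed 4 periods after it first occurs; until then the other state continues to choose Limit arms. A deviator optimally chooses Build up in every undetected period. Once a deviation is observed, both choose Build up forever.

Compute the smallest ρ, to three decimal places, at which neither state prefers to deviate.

0.904

The best deviation is to choose Build up for all 4 undetected periods, earning 24 each, then 6 forever once detected.
Deviation value: 24(1−ρ^4)/(1−ρ) + 6ρ^4/(1−ρ); cooperation value: 12/(1−ρ).
IC: 12 ≥ 24(1−ρ^4) + 6ρ^4 = 24 − 18ρ^4.
So ρ^4 ≥ 12/18 = 2/3, giving ρ ≥ (2/3)^(1/4) ≈ 0.904.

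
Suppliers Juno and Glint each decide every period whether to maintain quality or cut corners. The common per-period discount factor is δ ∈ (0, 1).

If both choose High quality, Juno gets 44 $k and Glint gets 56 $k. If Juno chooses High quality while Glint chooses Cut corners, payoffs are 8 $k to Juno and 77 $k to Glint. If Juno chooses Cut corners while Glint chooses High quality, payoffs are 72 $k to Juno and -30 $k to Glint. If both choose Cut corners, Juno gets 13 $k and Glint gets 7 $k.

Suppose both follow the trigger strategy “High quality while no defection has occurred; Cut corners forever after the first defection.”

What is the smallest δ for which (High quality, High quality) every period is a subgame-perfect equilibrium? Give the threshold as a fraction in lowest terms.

28/59

For Juno: deviation gain 72−44 = 28, per-period punishment loss 44−13 = 31. IC gives δ ≥ 28/59.
For Glint: gain 21, loss 49 per period, so δ ≥ 21/70 = 3/10.
The tighter constraint is Juno's, so cooperation needs δ ≥ 28/59.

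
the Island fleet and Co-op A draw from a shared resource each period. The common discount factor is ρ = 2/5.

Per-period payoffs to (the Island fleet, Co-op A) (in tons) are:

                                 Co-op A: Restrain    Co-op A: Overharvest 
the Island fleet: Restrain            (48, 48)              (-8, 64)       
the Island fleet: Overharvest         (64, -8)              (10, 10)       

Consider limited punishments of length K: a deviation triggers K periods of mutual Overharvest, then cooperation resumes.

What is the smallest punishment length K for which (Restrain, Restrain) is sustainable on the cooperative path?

2

No profitable deviation requires (48−10)(ρ+…+ρ^K) ≥ 64−48, i.e. ρ+…+ρ^K ≥ 8/19 ≈ 0.4211.
With ρ = 2/5, the partial sums are K=1: 0.4000, K=2: 0.5600.
K = 2 is the first length at which the sum reaches 0.4211.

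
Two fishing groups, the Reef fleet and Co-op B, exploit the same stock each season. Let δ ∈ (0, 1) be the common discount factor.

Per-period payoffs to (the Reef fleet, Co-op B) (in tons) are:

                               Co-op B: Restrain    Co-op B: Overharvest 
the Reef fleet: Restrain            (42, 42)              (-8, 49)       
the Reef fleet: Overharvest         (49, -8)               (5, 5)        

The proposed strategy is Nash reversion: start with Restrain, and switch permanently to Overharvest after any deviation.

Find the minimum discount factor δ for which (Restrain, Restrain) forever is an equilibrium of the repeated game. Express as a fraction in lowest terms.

7/44

Under grim trigger the critical discount factor is (T−C)/(T−P) with T = 49, C = 42, P = 5.
δ* = (49−42)/(49−5) = 7/44.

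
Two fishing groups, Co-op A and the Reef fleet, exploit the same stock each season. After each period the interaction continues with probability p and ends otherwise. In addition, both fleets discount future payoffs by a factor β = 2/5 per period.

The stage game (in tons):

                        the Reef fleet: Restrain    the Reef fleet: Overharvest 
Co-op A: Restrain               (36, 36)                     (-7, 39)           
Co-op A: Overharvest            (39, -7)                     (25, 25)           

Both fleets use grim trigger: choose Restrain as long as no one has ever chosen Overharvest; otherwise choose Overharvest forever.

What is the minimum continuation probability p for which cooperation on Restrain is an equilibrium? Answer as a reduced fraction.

15/28

Expected continuation weight on next period's payoff is β·p = 2/5·p, which plays the role of the discount factor.
Cooperation requires 2/5·p ≥ (39−36)/(39−25) = 3/14, hence p ≥ 15/28.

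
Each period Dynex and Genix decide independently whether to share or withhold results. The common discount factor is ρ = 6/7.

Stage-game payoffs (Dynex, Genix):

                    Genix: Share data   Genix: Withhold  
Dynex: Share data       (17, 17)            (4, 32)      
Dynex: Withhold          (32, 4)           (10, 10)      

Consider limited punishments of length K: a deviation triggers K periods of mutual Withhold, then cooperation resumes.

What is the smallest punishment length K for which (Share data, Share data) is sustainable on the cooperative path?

No profitable deviation requires (17−10)(ρ+…+ρ^K) ≥ 32−17, i.e. ρ+…+ρ^K ≥ 15/7 ≈ 2.1429.
With ρ = 6/7, the partial sums are K=1: 0.8571, K=2: 1.5918, K=3: 2.2216.
K = 3 is the first length at which the sum reaches 2.1429.

3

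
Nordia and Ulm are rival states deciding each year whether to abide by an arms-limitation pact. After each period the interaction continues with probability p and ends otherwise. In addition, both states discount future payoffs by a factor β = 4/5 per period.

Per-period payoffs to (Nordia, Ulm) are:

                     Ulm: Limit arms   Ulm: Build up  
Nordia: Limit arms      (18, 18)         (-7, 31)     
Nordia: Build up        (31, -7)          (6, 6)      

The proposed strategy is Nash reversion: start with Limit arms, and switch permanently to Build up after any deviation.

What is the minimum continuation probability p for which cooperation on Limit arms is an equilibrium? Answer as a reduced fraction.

Expected continuation weight on next period's payoff is β·p = 4/5·p, which plays the role of the discount factor.
Cooperation requires 4/5·p ≥ (31−18)/(31−6) = 13/25, hence p ≥ 13/20.

13/20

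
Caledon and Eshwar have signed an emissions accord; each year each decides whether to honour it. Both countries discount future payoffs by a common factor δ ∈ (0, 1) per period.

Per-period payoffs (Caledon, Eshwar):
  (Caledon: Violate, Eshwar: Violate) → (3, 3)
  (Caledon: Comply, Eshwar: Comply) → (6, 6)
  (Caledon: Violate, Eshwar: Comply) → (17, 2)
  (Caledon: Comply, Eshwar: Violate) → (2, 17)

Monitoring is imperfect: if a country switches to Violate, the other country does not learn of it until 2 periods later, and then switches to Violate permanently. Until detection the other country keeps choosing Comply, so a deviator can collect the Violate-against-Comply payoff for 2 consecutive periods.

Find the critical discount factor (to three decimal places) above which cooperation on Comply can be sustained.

A deviator earns 17 for 2 periods, then 3 forever; cooperating earns 6 forever. Multiplying the IC by (1−δ):
6 ≥ 17(1−δ^2) + 3δ^2, so 14·δ^2 ≥ 11 and δ^2 ≥ 11/14.
δ ≥ (11/14)^(1/2) ≈ 0.886.

0.886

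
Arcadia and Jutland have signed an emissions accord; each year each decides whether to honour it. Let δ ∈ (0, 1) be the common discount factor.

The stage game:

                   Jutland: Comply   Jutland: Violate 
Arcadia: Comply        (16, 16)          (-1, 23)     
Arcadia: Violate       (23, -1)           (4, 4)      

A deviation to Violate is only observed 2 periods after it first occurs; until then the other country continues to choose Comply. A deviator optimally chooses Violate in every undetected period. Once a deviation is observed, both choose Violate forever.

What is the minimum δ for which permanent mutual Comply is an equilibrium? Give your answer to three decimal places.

0.607

The best deviation is to choose Violate for all 2 undetected periods, earning 23 each, then 4 forever once detected.
Deviation value: 23(1−δ^2)/(1−δ) + 4δ^2/(1−δ); cooperation value: 16/(1−δ).
IC: 16 ≥ 23(1−δ^2) + 4δ^2 = 23 − 19δ^2.
So δ^2 ≥ 7/19, giving δ ≥ (7/19)^(1/2) ≈ 0.607.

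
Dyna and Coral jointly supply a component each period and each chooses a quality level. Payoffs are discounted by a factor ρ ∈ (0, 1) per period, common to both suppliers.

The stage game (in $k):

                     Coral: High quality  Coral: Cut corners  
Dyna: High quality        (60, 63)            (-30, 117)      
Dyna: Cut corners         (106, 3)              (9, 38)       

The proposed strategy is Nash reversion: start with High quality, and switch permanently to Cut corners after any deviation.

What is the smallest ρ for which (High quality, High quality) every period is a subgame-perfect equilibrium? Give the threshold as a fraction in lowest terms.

54/79

For Dyna: deviation gain 106−60 = 46, per-period punishment loss 60−9 = 51. IC gives ρ ≥ 46/97.
For Coral: gain 54, loss 25 per period, so ρ ≥ 54/79.
The tighter constraint is Coral's, so cooperation needs ρ ≥ 54/79.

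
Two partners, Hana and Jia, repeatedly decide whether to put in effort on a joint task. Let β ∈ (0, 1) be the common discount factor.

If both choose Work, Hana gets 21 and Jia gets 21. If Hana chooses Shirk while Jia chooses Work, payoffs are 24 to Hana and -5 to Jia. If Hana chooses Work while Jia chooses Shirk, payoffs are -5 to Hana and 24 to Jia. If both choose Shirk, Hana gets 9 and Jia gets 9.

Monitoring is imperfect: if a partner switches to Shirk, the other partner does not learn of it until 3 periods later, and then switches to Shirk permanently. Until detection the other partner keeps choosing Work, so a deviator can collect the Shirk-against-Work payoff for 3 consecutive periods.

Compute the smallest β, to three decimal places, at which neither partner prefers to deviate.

0.585

Deviating for the 3 undetected periods gains 24−21 = 3 per period over cooperation, then loses 21−9 = 12 per period forever once punishment starts.
Gain: 3(1 + β + … + β^2); loss: 12·β^3/(1−β).
No profitable deviation ⇔ 3(1−β^3) ≤ 12·β^3, i.e. β^3 ≥ 3/(3+12) = 1/5.
Hence β ≥ (1/5)^(1/3) ≈ 0.585.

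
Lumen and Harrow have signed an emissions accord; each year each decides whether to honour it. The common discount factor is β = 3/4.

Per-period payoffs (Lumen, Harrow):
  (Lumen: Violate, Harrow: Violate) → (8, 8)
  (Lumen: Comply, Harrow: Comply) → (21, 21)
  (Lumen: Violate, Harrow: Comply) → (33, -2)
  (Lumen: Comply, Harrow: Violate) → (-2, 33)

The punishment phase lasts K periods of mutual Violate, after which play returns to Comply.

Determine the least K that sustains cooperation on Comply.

Need Σ_{k=1}^{K} β^k ≥ (33−21)/(21−8) = 0.9231 at β = 3/4.
At K = 1 the sum is 0.7500 < 0.9231; at K = 2 it is 1.3125 ≥ 0.9231.
So the minimum punishment length is K = 2.

2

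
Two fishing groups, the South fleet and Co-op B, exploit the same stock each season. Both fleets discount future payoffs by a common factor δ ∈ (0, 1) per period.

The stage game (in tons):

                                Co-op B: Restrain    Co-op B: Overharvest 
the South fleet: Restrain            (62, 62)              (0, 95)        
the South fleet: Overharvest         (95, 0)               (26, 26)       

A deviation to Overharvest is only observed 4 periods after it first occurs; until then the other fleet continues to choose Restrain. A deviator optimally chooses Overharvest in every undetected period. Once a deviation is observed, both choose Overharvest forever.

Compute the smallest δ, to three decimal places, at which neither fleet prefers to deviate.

Deviating for the 4 undetected periods gains 95−62 = 33 per period over cooperation, then loses 62−26 = 36 per period forever once punishment starts.
Gain: 33(1 + δ + … + δ^3); loss: 36·δ^4/(1−δ).
No profitable deviation ⇔ 33(1−δ^4) ≤ 36·δ^4, i.e. δ^4 ≥ 33/(33+36) = 11/23.
Hence δ ≥ (11/23)^(1/4) ≈ 0.832.

0.832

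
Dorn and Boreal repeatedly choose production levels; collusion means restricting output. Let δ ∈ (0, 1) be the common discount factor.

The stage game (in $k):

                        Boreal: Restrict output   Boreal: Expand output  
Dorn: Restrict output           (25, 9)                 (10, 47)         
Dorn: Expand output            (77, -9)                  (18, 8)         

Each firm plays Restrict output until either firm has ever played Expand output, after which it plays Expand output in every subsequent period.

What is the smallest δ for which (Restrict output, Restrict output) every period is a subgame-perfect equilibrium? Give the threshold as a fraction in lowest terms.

Dorn: cooperation gives 25 each period; deviation gives 77 once then 18 forever.
  25/(1−δ) ≥ 77 + 18δ/(1−δ) ⇒ δ ≥ 52/59.
Boreal: cooperation gives 9 each period; deviation gives 47 once then 8 forever.
  δ ≥ 38/39.
Both must hold, so the binding constraint is Boreal's: δ ≥ 38/39.

38/39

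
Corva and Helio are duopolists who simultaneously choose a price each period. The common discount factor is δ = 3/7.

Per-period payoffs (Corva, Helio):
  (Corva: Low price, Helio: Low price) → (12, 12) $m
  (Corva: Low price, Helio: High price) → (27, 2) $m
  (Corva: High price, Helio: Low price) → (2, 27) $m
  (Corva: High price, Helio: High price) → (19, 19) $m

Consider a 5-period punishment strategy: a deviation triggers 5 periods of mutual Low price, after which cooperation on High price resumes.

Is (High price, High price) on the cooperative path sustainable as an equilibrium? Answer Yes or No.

A one-shot deviation gives 27 now, then 12 for 5 periods, then back to 19.
Gain from deviating: (27−19) today; loss: (19−12) in each of the next 5 periods.
No-deviation condition: (19−12)(δ+…+δ^5) ≥ 27−19, i.e. δ+…+δ^5 ≥ 8/7.
At δ = 3/7: δ+…+δ^5 = 0.7392 < 1.1429.
So cooperation is not sustainable.

No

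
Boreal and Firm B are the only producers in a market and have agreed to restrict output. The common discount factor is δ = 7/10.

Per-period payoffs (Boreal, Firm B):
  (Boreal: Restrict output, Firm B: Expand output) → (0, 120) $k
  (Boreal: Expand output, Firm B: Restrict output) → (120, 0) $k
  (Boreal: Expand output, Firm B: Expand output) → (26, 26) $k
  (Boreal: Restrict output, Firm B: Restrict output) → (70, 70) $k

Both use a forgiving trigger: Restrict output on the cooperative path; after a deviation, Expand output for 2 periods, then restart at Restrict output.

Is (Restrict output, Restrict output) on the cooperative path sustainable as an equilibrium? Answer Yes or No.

Yes

Comparing payoff streams over the 3 periods until play realigns: cooperate → 70(1+δ+…+δ^2); deviate → 120 + 26(δ+…+δ^2).
Cooperation is sustained iff (70−26)(δ+…+δ^2) ≥ 120−70.
δ+…+δ^2 = 7/10·(1−(7/10)^2)/(1−7/10) = 1.1900, and (120−70)/(70−26) = 1.1364.
1.1900 ≥ 1.1364, so cooperation is sustainable.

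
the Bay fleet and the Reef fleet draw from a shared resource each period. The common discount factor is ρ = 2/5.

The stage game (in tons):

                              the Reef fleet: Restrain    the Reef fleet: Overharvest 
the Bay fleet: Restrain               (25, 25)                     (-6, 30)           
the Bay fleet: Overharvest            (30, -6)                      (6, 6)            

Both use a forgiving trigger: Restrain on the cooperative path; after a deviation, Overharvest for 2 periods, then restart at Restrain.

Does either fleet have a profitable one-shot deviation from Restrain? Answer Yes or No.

No

A one-shot deviation gives 30 now, then 6 for 2 periods, then back to 25.
Gain from deviating: (30−25) today; loss: (25−6) in each of the next 2 periods.
No-deviation condition: (25−6)(ρ+…+ρ^2) ≥ 30−25, i.e. ρ+…+ρ^2 ≥ 5/19.
At ρ = 2/5: ρ+…+ρ^2 = 0.5600 ≥ 0.2632.
So cooperation is sustainable.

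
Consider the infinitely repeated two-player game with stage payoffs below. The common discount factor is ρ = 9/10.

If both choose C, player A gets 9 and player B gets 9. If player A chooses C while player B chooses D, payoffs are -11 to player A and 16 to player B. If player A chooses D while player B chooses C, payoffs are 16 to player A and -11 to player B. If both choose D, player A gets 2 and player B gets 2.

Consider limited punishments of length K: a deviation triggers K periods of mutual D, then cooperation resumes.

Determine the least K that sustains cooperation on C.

Need Σ_{k=1}^{K} ρ^k ≥ (16−9)/(9−2) = 1.0000 at ρ = 9/10.
At K = 1 the sum is 0.9000 < 1.0000; at K = 2 it is 1.7100 ≥ 1.0000.
So the minimum punishment length is K = 2.

2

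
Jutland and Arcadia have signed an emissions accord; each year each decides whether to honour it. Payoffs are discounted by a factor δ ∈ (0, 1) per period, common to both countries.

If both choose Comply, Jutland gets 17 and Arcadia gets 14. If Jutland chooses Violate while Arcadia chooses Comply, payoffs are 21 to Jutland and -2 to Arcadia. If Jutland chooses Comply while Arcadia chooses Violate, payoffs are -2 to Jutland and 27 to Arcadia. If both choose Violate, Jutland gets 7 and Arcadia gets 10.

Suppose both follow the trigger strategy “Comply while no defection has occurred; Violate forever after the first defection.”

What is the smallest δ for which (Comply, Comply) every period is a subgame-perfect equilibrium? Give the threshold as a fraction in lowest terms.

For Jutland: deviation gain 21−17 = 4, per-period punishment loss 17−7 = 10. IC gives δ ≥ 4/14 = 2/7.
For Arcadia: gain 13, loss 4 per period, so δ ≥ 13/17.
The tighter constraint is Arcadia's, so cooperation needs δ ≥ 13/17.

13/17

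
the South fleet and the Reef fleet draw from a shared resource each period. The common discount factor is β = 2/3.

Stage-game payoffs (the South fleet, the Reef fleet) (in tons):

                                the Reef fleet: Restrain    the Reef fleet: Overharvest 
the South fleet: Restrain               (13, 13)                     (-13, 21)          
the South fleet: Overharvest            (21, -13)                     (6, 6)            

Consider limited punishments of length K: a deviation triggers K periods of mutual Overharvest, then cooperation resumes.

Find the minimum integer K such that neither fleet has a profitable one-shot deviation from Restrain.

3

Need Σ_{k=1}^{K} β^k ≥ (21−13)/(13−6) = 1.1429 at β = 2/3.
At K = 2 the sum is 1.1111 < 1.1429; at K = 3 it is 1.4074 ≥ 1.1429.
So the minimum punishment length is K = 3.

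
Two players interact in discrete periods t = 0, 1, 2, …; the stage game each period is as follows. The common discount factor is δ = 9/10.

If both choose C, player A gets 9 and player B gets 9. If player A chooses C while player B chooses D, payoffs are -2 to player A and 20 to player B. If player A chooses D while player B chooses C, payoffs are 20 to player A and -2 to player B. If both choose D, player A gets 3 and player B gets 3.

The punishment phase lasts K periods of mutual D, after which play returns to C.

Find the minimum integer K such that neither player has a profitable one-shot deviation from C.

3

Need Σ_{k=1}^{K} δ^k ≥ (20−9)/(9−3) = 1.8333 at δ = 9/10.
At K = 2 the sum is 1.7100 < 1.8333; at K = 3 it is 2.4390 ≥ 1.8333.
So the minimum punishment length is K = 3.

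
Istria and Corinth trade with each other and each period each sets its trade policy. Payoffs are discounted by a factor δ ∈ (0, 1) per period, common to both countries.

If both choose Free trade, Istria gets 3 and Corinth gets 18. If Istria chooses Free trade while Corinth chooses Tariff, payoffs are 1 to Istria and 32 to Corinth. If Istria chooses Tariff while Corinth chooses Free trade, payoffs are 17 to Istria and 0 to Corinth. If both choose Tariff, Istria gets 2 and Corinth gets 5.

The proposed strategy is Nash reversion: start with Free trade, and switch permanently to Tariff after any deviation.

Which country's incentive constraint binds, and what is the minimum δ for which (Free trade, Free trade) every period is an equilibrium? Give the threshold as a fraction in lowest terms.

Istria; δ ≥ 14/15

Istria: cooperation gives 3 each period; deviation gives 17 once then 2 forever.
  3/(1−δ) ≥ 17 + 2δ/(1−δ) ⇒ δ ≥ 14/15.
Corinth: cooperation gives 18 each period; deviation gives 32 once then 5 forever.
  δ ≥ 14/27.
Both must hold, so the binding constraint is Istria's: δ ≥ 14/15.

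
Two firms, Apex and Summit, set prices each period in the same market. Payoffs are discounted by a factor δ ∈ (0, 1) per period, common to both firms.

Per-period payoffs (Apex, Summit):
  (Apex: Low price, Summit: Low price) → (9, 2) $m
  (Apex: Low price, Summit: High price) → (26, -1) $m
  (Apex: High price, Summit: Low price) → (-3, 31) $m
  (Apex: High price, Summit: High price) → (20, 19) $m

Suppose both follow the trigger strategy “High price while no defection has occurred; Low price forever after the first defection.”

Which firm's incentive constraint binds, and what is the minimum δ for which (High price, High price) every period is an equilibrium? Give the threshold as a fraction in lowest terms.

Apex: cooperation gives 20 each period; deviation gives 26 once then 9 forever.
  20/(1−δ) ≥ 26 + 9δ/(1−δ) ⇒ δ ≥ 6/17.
Summit: cooperation gives 19 each period; deviation gives 31 once then 2 forever.
  δ ≥ 12/29.
Both must hold, so the binding constraint is Summit's: δ ≥ 12/29.

Summit; δ ≥ 12/29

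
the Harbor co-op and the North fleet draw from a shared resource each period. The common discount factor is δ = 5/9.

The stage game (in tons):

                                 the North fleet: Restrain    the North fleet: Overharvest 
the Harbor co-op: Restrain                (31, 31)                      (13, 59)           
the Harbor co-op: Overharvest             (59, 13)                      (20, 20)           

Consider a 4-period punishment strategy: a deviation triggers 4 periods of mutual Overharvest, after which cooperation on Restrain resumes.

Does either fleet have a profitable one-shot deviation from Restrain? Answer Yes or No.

Yes

A one-shot deviation gives 59 now, then 20 for 4 periods, then back to 31.
Gain from deviating: (59−31) today; loss: (31−20) in each of the next 4 periods.
No-deviation condition: (31−20)(δ+…+δ^4) ≥ 59−31, i.e. δ+…+δ^4 ≥ 28/11.
At δ = 5/9: δ+…+δ^4 = 1.1309 < 2.5455.
So cooperation is not sustainable.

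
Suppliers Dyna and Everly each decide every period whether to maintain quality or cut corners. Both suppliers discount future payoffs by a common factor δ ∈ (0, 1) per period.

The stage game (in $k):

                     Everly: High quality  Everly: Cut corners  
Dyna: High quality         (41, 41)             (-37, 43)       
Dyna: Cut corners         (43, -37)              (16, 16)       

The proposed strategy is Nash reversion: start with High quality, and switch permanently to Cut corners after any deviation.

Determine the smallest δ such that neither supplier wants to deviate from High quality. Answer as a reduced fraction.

2/27

Under grim trigger the critical discount factor is (T−C)/(T−P) with T = 43, C = 41, P = 16.
δ* = (43−41)/(43−16) = 2/27.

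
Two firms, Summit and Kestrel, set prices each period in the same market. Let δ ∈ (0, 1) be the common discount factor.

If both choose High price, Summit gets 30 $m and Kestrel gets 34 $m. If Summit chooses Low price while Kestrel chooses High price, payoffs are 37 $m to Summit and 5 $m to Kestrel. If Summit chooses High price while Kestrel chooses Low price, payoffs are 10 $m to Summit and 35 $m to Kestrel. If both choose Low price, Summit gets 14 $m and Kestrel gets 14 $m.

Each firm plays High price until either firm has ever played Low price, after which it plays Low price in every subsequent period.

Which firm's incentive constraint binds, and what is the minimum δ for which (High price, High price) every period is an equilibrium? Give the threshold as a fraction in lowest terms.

Summit: cooperation gives 30 each period; deviation gives 37 once then 14 forever.
  30/(1−δ) ≥ 37 + 14δ/(1−δ) ⇒ δ ≥ 7/23.
Kestrel: cooperation gives 34 each period; deviation gives 35 once then 14 forever.
  δ ≥ 1/21.
Both must hold, so the binding constraint is Summit's: δ ≥ 7/23.

Summit; δ ≥ 7/23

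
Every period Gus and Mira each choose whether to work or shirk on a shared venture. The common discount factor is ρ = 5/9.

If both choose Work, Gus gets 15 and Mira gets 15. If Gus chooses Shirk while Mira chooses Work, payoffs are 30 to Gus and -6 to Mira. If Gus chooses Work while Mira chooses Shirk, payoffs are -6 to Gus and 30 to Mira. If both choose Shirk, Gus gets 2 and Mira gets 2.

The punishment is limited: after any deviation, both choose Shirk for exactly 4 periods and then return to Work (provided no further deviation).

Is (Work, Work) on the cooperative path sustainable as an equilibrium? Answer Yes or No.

A one-shot deviation gives 30 now, then 2 for 4 periods, then back to 15.
Gain from deviating: (30−15) today; loss: (15−2) in each of the next 4 periods.
No-deviation condition: (15−2)(ρ+…+ρ^4) ≥ 30−15, i.e. ρ+…+ρ^4 ≥ 15/13.
At ρ = 5/9: ρ+…+ρ^4 = 1.1309 < 1.1538.
So cooperation is not sustainable.

No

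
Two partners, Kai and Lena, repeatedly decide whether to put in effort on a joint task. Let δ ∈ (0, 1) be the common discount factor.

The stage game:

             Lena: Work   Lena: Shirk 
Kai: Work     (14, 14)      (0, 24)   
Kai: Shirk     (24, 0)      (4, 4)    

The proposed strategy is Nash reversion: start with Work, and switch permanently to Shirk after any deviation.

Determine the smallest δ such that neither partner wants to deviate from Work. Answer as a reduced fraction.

14/(1−δ) ≥ 24 + 4δ/(1−δ)
14 ≥ 24 − 20δ
δ ≥ 10/20 = 1/2.

1/2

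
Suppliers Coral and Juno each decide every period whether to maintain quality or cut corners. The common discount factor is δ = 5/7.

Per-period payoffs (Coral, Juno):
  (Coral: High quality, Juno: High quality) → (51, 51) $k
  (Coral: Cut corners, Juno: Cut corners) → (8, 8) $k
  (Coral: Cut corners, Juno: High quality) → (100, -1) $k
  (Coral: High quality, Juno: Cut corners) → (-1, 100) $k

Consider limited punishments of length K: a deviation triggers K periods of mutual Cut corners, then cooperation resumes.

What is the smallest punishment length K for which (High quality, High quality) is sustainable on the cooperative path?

Need Σ_{k=1}^{K} δ^k ≥ (100−51)/(51−8) = 1.1395 at δ = 5/7.
At K = 1 the sum is 0.7143 < 1.1395; at K = 2 it is 1.2245 ≥ 1.1395.
So the minimum punishment length is K = 2.

2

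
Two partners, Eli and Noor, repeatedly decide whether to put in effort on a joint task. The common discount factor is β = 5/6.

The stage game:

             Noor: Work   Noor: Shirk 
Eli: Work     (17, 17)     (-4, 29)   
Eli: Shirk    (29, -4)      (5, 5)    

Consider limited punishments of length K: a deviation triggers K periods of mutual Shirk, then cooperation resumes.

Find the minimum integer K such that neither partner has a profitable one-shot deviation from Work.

No profitable deviation requires (17−5)(β+…+β^K) ≥ 29−17, i.e. β+…+β^K ≥ 1 ≈ 1.0000.
With β = 5/6, the partial sums are K=1: 0.8333, K=2: 1.5278.
K = 2 is the first length at which the sum reaches 1.0000.

2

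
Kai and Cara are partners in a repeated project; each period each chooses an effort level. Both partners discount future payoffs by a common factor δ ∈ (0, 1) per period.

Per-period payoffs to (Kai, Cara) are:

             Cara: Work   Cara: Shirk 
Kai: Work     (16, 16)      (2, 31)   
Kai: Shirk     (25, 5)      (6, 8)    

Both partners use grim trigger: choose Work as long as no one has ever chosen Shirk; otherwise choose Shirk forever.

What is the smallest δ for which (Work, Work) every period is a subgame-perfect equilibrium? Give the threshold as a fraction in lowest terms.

15/23

Kai's threshold: (25−16)/(25−6) = 9/19.
Cara's threshold: (31−16)/(31−8) = 15/23.
9/19 < 15/23, so Cara binds and δ* = 15/23.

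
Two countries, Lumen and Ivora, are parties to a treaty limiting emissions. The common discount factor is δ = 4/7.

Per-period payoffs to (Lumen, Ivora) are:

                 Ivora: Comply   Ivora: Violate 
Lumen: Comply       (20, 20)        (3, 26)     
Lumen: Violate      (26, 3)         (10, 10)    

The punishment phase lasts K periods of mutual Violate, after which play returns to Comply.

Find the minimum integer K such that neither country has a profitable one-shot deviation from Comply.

No profitable deviation requires (20−10)(δ+…+δ^K) ≥ 26−20, i.e. δ+…+δ^K ≥ 3/5 ≈ 0.6000.
With δ = 4/7, the partial sums are K=1: 0.5714, K=2: 0.8980.
K = 2 is the first length at which the sum reaches 0.6000.

2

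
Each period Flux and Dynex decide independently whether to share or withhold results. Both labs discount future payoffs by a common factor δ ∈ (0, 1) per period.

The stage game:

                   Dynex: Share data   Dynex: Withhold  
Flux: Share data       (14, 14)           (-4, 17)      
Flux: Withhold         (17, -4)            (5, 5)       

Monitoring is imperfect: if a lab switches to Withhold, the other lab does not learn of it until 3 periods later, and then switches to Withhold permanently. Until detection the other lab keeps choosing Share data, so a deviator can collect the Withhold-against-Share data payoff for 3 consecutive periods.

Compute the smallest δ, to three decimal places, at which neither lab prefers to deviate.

0.630

A deviator earns 17 for 3 periods, then 5 forever; cooperating earns 14 forever. Multiplying the IC by (1−δ):
14 ≥ 17(1−δ^3) + 5δ^3, so 12·δ^3 ≥ 3 and δ^3 ≥ 1/4.
δ ≥ (1/4)^(1/3) ≈ 0.630.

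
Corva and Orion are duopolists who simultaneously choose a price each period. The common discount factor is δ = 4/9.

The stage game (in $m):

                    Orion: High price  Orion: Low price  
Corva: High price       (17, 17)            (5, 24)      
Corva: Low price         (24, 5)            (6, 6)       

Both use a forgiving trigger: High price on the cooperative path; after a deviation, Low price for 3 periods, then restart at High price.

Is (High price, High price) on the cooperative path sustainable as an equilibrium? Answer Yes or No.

A one-shot deviation gives 24 now, then 6 for 3 periods, then back to 17.
Gain from deviating: (24−17) today; loss: (17−6) in each of the next 3 periods.
No-deviation condition: (17−6)(δ+…+δ^3) ≥ 24−17, i.e. δ+…+δ^3 ≥ 7/11.
At δ = 4/9: δ+…+δ^3 = 0.7298 ≥ 0.6364.
So cooperation is sustainable.

Yes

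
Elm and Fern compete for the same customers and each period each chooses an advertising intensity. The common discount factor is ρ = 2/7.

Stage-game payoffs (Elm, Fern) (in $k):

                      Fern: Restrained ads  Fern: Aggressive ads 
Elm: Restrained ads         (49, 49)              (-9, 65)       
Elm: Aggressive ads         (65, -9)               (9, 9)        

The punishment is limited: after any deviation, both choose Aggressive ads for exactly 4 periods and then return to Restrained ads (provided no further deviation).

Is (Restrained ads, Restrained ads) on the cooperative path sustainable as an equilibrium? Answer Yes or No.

IC: ρ+…+ρ^4 ≥ (65−49)/(49−9) = 2/5.
At ρ = 2/7: partial sum = 0.3973 < 0.4000. Cooperation not sustainable.

No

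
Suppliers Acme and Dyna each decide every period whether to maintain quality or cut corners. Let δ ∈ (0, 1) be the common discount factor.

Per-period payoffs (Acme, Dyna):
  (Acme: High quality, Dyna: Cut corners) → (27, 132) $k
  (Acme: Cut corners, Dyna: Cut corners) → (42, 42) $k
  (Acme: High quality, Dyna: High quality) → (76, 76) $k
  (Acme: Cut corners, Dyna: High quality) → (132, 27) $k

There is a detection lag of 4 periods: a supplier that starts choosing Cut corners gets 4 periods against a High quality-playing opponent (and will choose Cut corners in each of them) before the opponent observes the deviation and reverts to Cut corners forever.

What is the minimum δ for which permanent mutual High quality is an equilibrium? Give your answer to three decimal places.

The best deviation is to choose Cut corners for all 4 undetected periods, earning 132 each, then 42 forever once detected.
Deviation value: 132(1−δ^4)/(1−δ) + 42δ^4/(1−δ); cooperation value: 76/(1−δ).
IC: 76 ≥ 132(1−δ^4) + 42δ^4 = 132 − 90δ^4.
So δ^4 ≥ 56/90 = 28/45, giving δ ≥ (28/45)^(1/4) ≈ 0.888.

0.888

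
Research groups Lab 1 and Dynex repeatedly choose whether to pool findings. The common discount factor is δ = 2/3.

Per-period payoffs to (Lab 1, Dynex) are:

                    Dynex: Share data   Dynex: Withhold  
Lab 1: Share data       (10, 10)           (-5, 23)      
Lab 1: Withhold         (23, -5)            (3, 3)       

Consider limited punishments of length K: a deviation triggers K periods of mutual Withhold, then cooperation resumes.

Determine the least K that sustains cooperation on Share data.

7

IC: δ(1−δ^K)/(1−δ) ≥ (23−10)/(10−3) = 13/7.
With δ = 2/3: need 1 − δ^K ≥ 13/7·(1−2/3)/(2/3), i.e. δ^K ≤ 0.0714.
Since (2/3)^6 = 0.0878 and (2/3)^7 = 0.0585, the smallest such K is 7.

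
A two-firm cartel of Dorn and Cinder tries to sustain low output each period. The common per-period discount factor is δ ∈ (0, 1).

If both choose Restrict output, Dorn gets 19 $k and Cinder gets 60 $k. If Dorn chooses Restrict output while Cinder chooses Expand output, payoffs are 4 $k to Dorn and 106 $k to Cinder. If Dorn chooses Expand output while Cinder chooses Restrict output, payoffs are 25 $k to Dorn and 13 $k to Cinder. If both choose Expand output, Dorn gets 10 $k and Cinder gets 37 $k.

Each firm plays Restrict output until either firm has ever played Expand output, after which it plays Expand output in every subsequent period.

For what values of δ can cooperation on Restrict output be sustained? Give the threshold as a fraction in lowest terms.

2/3

Dorn: cooperation gives 19 each period; deviation gives 25 once then 10 forever.
  19/(1−δ) ≥ 25 + 10δ/(1−δ) ⇒ δ ≥ 6/15 = 2/5.
Cinder: cooperation gives 60 each period; deviation gives 106 once then 37 forever.
  δ ≥ 46/69 = 2/3.
Both must hold, so the binding constraint is Cinder's: δ ≥ 2/3.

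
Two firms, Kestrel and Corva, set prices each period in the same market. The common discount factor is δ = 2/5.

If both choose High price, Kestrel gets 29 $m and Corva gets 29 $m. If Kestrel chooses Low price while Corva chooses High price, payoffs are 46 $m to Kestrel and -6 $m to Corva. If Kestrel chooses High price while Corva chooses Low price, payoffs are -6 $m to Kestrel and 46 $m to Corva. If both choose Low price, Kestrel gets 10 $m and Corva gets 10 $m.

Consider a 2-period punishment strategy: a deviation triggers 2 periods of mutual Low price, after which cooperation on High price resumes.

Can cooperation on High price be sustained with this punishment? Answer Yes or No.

No

IC: δ+…+δ^2 ≥ (46−29)/(29−10) = 17/19.
At δ = 2/5: partial sum = 0.5600 < 0.8947. Cooperation not sustainable.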